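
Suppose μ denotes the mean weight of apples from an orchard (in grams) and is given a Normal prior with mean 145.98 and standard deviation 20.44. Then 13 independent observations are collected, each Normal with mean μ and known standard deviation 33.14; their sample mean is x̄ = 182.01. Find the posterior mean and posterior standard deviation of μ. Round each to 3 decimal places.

With known σ, the Normal prior is conjugate. Weight on the data is w = (n/σ²)/(n/σ² + 1/τ₀²) = 0.0118369/(0.0118369+0.00239353) = 0.83180.
Posterior mean = w·x̄ + (1−w)·μ₀ = 0.83180·182.01 + 0.16820·145.98 = 175.950. Posterior variance = 1/(0.0118369+0.00239353) = 70.2719, so SD = 8.383.

Posterior mean ≈ 175.950; posterior SD ≈ 8.383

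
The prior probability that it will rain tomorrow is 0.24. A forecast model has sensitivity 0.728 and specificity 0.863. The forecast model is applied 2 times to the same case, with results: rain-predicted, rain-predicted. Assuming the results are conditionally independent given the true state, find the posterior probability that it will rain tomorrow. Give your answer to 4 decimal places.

Posterior P(H) ≈ 0.8992

With H the event that it will rain tomorrow, the joint likelihood of the observed sequence is P(data|H) = 0.728·0.728 = 0.52998 and P(data|¬H) = 0.137·0.137 = 0.018769.
Bayes: P(H|data) = 0.24·0.52998 / (0.24·0.52998 + 0.76·0.018769) = 0.12720/0.14146 = 0.8992.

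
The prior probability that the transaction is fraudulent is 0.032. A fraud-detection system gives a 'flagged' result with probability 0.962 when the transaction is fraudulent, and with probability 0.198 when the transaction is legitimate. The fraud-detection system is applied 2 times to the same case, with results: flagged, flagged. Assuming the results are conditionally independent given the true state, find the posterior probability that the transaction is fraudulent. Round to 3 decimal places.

Posterior P(H) ≈ 0.438

Let H be the event that the transaction is fraudulent; start with P(H) = 0.032. P('flagged'|H) = 0.962, P('flagged'|¬H) = 0.198.
Update on result 1 ('flagged'): P(H) ← 0.962·0.0320 / (0.962·0.0320 + 0.198·0.9680) = 0.030784/0.22245 = 0.1384.
Update on result 2 ('flagged'): P(H) ← 0.962·0.1384 / (0.962·0.1384 + 0.198·0.8616) = 0.13313/0.30373 = 0.4383.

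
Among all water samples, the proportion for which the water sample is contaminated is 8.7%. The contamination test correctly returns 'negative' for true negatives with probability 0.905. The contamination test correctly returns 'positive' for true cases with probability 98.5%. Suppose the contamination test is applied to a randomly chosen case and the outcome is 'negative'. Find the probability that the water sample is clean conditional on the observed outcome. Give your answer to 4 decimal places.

Let H be the event that the water sample is contaminated. P(H) = 0.087, so P(¬H) = 0.913. With E the 'negative' result, P(E|H) = 0.015 and P(E|¬H) = 0.905.
P(E) = 0.015·0.087 + 0.905·0.913 = 0.0013050 + 0.82627 = 0.82757.
By Bayes' theorem, P(H|E) = 0.0013050 / 0.82757 = 0.0016. Hence P(¬H|E) = 1 − 0.0016 = 0.9984.

P(¬H | E) ≈ 0.9984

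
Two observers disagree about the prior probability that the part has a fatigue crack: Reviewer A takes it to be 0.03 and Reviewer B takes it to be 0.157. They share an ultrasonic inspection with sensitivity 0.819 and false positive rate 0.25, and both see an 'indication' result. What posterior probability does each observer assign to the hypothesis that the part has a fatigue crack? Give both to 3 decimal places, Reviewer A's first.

Reviewer A: 0.092; Reviewer B: 0.379

The likelihood ratio for an 'indication' result is 0.819/0.25 = 3.2760.
Reviewer A: prior odds 0.03/0.97 = 0.030928; posterior odds 0.10132; posterior probability 0.092.
Reviewer B: prior odds 0.157/0.843 = 0.18624; posterior odds 0.61012; posterior probability 0.379.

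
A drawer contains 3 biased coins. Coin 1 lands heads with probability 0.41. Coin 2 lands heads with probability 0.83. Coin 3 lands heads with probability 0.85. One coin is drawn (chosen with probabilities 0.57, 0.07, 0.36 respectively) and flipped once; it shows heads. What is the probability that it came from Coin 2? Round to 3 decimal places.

P(heads|C1) = 0.41; P(heads|C2) = 0.83; P(heads|C3) = 0.85.
Prior × likelihood for each source: 0.57·0.41=0.2337, 0.07·0.83=0.05810, 0.36·0.85=0.3060. Summing gives P(heads) = 0.59780.
P(Coin 2 | heads) = 0.05810 / 0.59780 = 0.097.

Posterior probability ≈ 0.097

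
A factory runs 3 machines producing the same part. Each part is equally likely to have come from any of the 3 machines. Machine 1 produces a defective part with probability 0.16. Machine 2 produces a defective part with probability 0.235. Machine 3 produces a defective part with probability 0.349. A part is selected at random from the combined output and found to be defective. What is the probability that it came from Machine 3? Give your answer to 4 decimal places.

Posterior probability ≈ 0.4691

P(defective|M1) = 0.16; P(defective|M2) = 0.235; P(defective|M3) = 0.349.
Prior × likelihood for each source: 0.333333·0.16=0.05333, 0.333333·0.235=0.07833, 0.333333·0.349=0.1163. Summing gives P(defective) = 0.24800.
P(Machine 3 | defective) = 0.1163 / 0.24800 = 0.4691.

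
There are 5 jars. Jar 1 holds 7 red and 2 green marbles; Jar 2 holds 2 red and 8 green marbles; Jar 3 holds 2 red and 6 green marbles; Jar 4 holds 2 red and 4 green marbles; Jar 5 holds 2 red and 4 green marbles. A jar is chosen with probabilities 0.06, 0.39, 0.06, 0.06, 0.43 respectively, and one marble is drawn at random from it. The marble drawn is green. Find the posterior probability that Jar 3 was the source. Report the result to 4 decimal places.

Posterior probability ≈ 0.0646

Tabulate prior·likelihood by source: [1] prior 0.06, lik 0.2222, product 0.01333; [2] prior 0.39, lik 0.8, product 0.3120; [3] prior 0.06, lik 0.75, product 0.04500; [4] prior 0.06, lik 0.6667, product 0.04000; [5] prior 0.43, lik 0.6667, product 0.2867.
Normalizing constant = 0.69700; the posterior for Jar 3 is its product over the sum, 0.04500/0.69700 = 0.0646.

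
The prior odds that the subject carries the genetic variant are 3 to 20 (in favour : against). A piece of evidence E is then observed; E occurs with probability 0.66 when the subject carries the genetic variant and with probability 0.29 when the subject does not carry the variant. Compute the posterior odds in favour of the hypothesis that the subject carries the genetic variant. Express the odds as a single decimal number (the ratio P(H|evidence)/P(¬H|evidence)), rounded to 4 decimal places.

Posterior odds ≈ 0.3414

Prior odds = 3/20 = 0.15000. In log-odds, ln(0.15000) = -1.8971.
Add log likelihood ratio: ln(2.2759) = 0.82236.
Posterior log-odds = -1.0748, so posterior odds = exp(-1.0748) = 0.34138.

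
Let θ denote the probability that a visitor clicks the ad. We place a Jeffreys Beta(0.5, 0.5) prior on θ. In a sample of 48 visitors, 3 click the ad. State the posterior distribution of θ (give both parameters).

Posterior: Beta(3.5, 45.5)

Observing 3 successes and 45 failures updates Beta(0.5, 0.5) by adding the success and failure counts to the two shape parameters: α = 0.5+3 = 3.5, β = 0.5+45 = 45.5.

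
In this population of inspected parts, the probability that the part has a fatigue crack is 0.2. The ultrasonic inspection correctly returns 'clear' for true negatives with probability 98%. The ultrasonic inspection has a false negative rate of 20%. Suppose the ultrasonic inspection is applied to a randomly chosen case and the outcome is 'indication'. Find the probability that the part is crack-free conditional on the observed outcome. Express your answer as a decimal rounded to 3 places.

P(¬H | E) ≈ 0.091

Write H for 'the part has a fatigue crack'. Prior odds H:¬H = 0.2/0.8 = 0.25000. For the 'indication' outcome, the likelihood ratio is 0.8/0.02 = 40.000.
Posterior odds = 0.25000 × 40.000 = 10.000, so P(H|E) = 10.000/(1+10.000) = 0.909. Then P(¬H|E) = 1 − 0.909 = 0.091.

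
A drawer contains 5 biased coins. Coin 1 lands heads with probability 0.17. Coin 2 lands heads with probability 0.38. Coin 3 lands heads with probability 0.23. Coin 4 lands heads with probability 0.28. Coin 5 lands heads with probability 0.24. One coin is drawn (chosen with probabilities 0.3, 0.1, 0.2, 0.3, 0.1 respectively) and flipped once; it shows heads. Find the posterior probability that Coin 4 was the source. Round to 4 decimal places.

Posterior probability ≈ 0.3457

Tabulate prior·likelihood by source: [1] prior 0.3, lik 0.17, product 0.05100; [2] prior 0.1, lik 0.38, product 0.03800; [3] prior 0.2, lik 0.23, product 0.04600; [4] prior 0.3, lik 0.28, product 0.08400; [5] prior 0.1, lik 0.24, product 0.02400.
Normalizing constant = 0.24300; the posterior for Coin 4 is its product over the sum, 0.08400/0.24300 = 0.3457.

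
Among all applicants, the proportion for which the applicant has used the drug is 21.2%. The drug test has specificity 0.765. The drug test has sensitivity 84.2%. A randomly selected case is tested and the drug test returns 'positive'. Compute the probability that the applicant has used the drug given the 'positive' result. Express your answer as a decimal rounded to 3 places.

P(H | E) ≈ 0.491

Let H be the event that the applicant has used the drug. P(H) = 0.212, so P(¬H) = 0.788. With E the 'positive' result, P(E|H) = 0.842 and P(E|¬H) = 0.235.
P(E) = 0.842·0.212 + 0.235·0.788 = 0.17850 + 0.18518 = 0.36368.
By Bayes' theorem, P(H|E) = 0.17850 / 0.36368 = 0.491.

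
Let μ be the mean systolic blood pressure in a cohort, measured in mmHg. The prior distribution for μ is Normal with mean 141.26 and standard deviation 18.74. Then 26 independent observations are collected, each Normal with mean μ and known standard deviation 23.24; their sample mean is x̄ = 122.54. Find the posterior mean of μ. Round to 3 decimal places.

Posterior mean ≈ 123.585

Prior precision 1/τ₀² = 1/18.74² = 0.00284748; data precision n/σ² = 26/23.24² = 0.0481394.
Posterior precision = 0.00284748 + 0.0481394 = 0.0509869.
Posterior mean = (0.00284748·141.26 + 0.0481394·122.54) / 0.0509869 = 123.585.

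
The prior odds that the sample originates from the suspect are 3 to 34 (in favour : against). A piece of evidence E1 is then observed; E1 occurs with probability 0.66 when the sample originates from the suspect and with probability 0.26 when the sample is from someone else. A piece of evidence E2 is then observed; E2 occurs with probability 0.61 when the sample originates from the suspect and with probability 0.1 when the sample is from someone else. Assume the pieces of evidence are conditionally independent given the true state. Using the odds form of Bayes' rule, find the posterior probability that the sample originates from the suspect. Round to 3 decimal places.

Posterior probability ≈ 0.577

Prior odds = 3/34 = 0.088235. In log-odds, ln(0.088235) = -2.4277.
Add log likelihood ratios: ln(2.5385) + ln(6.1000) = 2.7398.
Posterior log-odds = 0.31210, so posterior odds = exp(0.31210) = 1.3663. Converting, P(H|E) = 1.3663/2.3663 = 0.577.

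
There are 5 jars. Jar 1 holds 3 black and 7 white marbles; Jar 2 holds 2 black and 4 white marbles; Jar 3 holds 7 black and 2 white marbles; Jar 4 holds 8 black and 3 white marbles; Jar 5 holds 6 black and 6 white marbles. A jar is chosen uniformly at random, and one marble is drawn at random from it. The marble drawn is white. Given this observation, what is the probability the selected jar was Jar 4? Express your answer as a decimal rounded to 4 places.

Posterior probability ≈ 0.1155

P(white|Jar 1) = 0.7; P(white|Jar 2) = 0.6667; P(white|Jar 3) = 0.2222; P(white|Jar 4) = 0.2727; P(white|Jar 5) = 0.5.
Prior × likelihood for each source: 0.2·0.7=0.1400, 0.2·0.6667=0.1333, 0.2·0.2222=0.04444, 0.2·0.2727=0.05455, 0.2·0.5=0.1000. Summing gives P(white) = 0.47232.
P(Jar 4 | white) = 0.05455 / 0.47232 = 0.1155.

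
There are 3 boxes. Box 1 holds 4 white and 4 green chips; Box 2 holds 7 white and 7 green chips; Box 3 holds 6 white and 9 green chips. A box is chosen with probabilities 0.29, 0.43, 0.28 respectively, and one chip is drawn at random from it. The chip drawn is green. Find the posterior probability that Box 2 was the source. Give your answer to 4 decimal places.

Posterior probability ≈ 0.4072

Tabulate prior·likelihood by source: [1] prior 0.29, lik 0.5, product 0.1450; [2] prior 0.43, lik 0.5, product 0.2150; [3] prior 0.28, lik 0.6, product 0.1680.
Normalizing constant = 0.52800; the posterior for Box 2 is its product over the sum, 0.2150/0.52800 = 0.4072.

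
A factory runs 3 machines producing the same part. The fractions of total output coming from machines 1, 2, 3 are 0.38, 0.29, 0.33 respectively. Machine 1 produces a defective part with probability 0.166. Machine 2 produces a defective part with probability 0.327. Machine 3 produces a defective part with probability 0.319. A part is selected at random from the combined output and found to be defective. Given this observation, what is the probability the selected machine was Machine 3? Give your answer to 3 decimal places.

P(defective|M1) = 0.166; P(defective|M2) = 0.327; P(defective|M3) = 0.319.
Prior × likelihood for each source: 0.38·0.166=0.06308, 0.29·0.327=0.09483, 0.33·0.319=0.1053. Summing gives P(defective) = 0.26318.
P(Machine 3 | defective) = 0.1053 / 0.26318 = 0.400.

Posterior probability ≈ 0.400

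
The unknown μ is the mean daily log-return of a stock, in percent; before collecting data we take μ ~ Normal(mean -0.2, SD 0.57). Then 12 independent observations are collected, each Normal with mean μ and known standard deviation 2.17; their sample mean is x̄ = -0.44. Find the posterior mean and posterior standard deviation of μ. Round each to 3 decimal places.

Prior precision 1/τ₀² = 1/0.57² = 3.07787; data precision n/σ² = 12/2.17² = 2.54837.
Posterior precision = 3.07787 + 2.54837 = 5.62624, giving posterior SD = 1/√5.62624 = 0.422.
Posterior mean = (3.07787·-0.2 + 2.54837·-0.44) / 5.62624 = -0.309.

Posterior mean ≈ -0.309; posterior SD ≈ 0.422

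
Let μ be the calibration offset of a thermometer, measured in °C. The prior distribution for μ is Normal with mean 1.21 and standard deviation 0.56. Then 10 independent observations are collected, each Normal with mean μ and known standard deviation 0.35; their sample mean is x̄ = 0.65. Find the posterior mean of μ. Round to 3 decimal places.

Posterior mean ≈ 0.671

With known σ, the Normal prior is conjugate. Weight on the data is w = (n/σ²)/(n/σ² + 1/τ₀²) = 81.6327/(81.6327+3.18878) = 0.96241.
Posterior mean = w·x̄ + (1−w)·μ₀ = 0.96241·0.65 + 0.037594·1.21 = 0.671.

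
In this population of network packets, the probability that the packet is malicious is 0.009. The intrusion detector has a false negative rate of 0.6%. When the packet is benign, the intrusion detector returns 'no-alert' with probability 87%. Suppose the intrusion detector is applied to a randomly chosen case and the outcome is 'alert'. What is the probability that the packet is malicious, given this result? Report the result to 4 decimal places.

P(H | E) ≈ 0.0649

Write H for 'the packet is malicious'. Prior odds H:¬H = 0.009/0.991 = 0.0090817. For the 'alert' outcome, the likelihood ratio is 0.994/0.13 = 7.6462.
Posterior odds = 0.0090817 × 7.6462 = 0.069440, so P(H|E) = 0.069440/(1+0.069440) = 0.0649.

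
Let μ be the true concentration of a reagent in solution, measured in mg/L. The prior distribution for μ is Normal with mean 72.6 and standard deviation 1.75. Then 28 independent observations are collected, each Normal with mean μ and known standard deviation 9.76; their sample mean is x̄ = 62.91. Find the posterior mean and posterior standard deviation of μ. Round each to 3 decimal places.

Prior precision 1/τ₀² = 1/1.75² = 0.326531; data precision n/σ² = 28/9.76² = 0.293940.
Posterior precision = 0.326531 + 0.293940 = 0.620470, giving posterior SD = 1/√0.620470 = 1.270.
Posterior mean = (0.326531·72.6 + 0.293940·62.91) / 0.620470 = 68.009.

Posterior mean ≈ 68.009; posterior SD ≈ 1.270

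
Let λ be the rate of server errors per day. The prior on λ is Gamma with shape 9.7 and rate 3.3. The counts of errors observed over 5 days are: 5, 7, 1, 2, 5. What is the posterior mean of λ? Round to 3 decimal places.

The Poisson likelihood adds the total count to the shape and the number of exposure periods to the rate. Here ∑xᵢ = 20 and n = 5, so shape 9.7→29.7 and rate 3.3→8.3.
E[λ | data] = 29.7/8.3 = 3.578.

Posterior mean ≈ 3.578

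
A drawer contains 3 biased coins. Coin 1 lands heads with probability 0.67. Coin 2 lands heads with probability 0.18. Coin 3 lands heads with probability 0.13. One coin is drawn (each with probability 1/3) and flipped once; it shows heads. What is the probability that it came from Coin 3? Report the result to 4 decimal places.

Posterior probability ≈ 0.1327

Tabulate prior·likelihood by source: [1] prior 0.333333, lik 0.67, product 0.2233; [2] prior 0.333333, lik 0.18, product 0.06000; [3] prior 0.333333, lik 0.13, product 0.04333.
Normalizing constant = 0.32667; the posterior for Coin 3 is its product over the sum, 0.04333/0.32667 = 0.1327.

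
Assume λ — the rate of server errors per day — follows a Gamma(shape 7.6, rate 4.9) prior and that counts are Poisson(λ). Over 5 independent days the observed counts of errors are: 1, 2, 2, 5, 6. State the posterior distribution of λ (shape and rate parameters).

Posterior: Gamma(shape=23.6, rate=9.9)

The Poisson likelihood adds the total count to the shape and the number of exposure periods to the rate. Here ∑xᵢ = 16 and n = 5, so shape 7.6→23.6 and rate 4.9→9.9.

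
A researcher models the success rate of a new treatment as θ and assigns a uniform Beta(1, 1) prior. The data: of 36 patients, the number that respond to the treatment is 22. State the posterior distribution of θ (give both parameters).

Posterior: Beta(23, 15)

Observing 22 successes and 14 failures updates Beta(1, 1) by adding the success and failure counts to the two shape parameters: α = 1+22 = 23, β = 1+14 = 15.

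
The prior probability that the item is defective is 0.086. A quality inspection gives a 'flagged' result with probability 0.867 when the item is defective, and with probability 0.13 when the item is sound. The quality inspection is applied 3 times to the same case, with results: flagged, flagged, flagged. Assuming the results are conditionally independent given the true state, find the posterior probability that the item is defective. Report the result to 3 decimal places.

With H the event that the item is defective, the joint likelihood of the observed sequence is P(data|H) = 0.867·0.867·0.867 = 0.65171 and P(data|¬H) = 0.13·0.13·0.13 = 0.0021970.
Bayes: P(H|data) = 0.086·0.65171 / (0.086·0.65171 + 0.914·0.0021970) = 0.056047/0.058055 = 0.9654.

Posterior P(H) ≈ 0.965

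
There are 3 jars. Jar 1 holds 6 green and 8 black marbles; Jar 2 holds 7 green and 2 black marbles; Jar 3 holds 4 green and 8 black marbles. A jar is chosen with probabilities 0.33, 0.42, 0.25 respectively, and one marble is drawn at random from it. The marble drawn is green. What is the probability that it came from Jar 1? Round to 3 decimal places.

Posterior probability ≈ 0.256

P(green|Jar 1) = 0.4286; P(green|Jar 2) = 0.7778; P(green|Jar 3) = 0.3333.
Prior × likelihood for each source: 0.33·0.4286=0.1414, 0.42·0.7778=0.3267, 0.25·0.3333=0.08333. Summing gives P(green) = 0.55143.
P(Jar 1 | green) = 0.1414 / 0.55143 = 0.256.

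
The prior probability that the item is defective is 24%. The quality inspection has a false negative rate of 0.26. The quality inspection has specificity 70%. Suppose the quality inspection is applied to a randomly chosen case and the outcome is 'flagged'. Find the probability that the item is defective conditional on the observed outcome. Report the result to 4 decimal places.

P(H | E) ≈ 0.4379

Let H be the event that the item is defective. P(H) = 0.24, so P(¬H) = 0.76. With E the 'flagged' result, P(E|H) = 0.74 and P(E|¬H) = 0.3.
P(E) = 0.74·0.24 + 0.3·0.76 = 0.17760 + 0.22800 = 0.40560.
By Bayes' theorem, P(H|E) = 0.17760 / 0.40560 = 0.4379.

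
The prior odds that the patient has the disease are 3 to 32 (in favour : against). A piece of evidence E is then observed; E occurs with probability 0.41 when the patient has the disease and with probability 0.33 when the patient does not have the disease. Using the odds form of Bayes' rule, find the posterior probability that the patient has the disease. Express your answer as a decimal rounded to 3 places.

Prior odds = 3/32 = 0.093750. In log-odds, ln(0.093750) = -2.3671.
Add log likelihood ratio: ln(1.2424) = 0.21706.
Posterior log-odds = -2.1501, so posterior odds = exp(-2.1501) = 0.11648. Converting, P(H|E) = 0.11648/1.1165 = 0.104.

Posterior probability ≈ 0.104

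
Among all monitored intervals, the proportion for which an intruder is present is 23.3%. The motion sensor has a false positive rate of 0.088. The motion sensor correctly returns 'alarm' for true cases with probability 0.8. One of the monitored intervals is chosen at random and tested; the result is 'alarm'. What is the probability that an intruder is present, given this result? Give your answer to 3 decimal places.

P(H | E) ≈ 0.734

Let H be the event that an intruder is present. P(H) = 0.233, so P(¬H) = 0.767. With E the 'alarm' result, P(E|H) = 0.8 and P(E|¬H) = 0.088.
P(E) = 0.8·0.233 + 0.088·0.767 = 0.18640 + 0.067496 = 0.25390.
By Bayes' theorem, P(H|E) = 0.18640 / 0.25390 = 0.734.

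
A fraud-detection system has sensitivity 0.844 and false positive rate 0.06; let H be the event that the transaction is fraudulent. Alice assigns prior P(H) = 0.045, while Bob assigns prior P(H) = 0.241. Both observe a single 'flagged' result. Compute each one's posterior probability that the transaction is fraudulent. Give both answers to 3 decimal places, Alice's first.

Alice: 0.399; Bob: 0.817

The likelihood ratio for a 'flagged' result is 0.844/0.06 = 14.067.
Alice: prior odds 0.045/0.955 = 0.047120; posterior odds 0.66283; posterior probability 0.399.
Bob: prior odds 0.241/0.759 = 0.31752; posterior odds 4.4665; posterior probability 0.817.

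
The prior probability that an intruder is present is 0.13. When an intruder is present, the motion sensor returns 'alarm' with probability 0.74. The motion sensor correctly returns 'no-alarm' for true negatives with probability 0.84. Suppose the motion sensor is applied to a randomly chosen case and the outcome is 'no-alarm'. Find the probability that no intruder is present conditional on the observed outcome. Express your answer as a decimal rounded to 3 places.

Let H be the event that an intruder is present. P(H) = 0.13, so P(¬H) = 0.87. With E the 'no-alarm' result, P(E|H) = 0.26 and P(E|¬H) = 0.84.
P(E) = 0.26·0.13 + 0.84·0.87 = 0.033800 + 0.73080 = 0.76460.
By Bayes' theorem, P(H|E) = 0.033800 / 0.76460 = 0.044. Hence P(¬H|E) = 1 − 0.044 = 0.956.

P(¬H | E) ≈ 0.956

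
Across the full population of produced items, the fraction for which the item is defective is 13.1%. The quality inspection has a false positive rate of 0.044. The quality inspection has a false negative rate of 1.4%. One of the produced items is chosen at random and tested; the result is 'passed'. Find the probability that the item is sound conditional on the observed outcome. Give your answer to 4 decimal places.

P(¬H | E) ≈ 0.9978

Let H be the event that the item is defective. P(H) = 0.131, so P(¬H) = 0.869. With E the 'passed' result, P(E|H) = 0.014 and P(E|¬H) = 0.956.
P(E) = 0.014·0.131 + 0.956·0.869 = 0.0018340 + 0.83076 = 0.83260.
By Bayes' theorem, P(H|E) = 0.0018340 / 0.83260 = 0.0022. Hence P(¬H|E) = 1 − 0.0022 = 0.9978.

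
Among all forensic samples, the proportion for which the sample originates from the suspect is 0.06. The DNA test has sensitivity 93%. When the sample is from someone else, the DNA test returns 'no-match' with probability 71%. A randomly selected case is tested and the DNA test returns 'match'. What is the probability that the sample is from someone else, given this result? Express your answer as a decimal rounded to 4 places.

P(¬H | E) ≈ 0.8301

Write H for 'the sample originates from the suspect'. Prior odds H:¬H = 0.06/0.94 = 0.063830. For the 'match' outcome, the likelihood ratio is 0.93/0.29 = 3.2069.
Posterior odds = 0.063830 × 3.2069 = 0.20470, so P(H|E) = 0.20470/(1+0.20470) = 0.1699. Then P(¬H|E) = 1 − 0.1699 = 0.8301.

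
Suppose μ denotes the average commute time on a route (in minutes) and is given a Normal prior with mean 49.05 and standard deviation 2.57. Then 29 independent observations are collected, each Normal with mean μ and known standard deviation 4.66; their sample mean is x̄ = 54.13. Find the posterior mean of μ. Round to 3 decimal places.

Prior precision 1/τ₀² = 1/2.57² = 0.151403; data precision n/σ² = 29/4.66² = 1.33545.
Posterior precision = 0.151403 + 1.33545 = 1.48685.
Posterior mean = (0.151403·49.05 + 1.33545·54.13) / 1.48685 = 53.613.

Posterior mean ≈ 53.613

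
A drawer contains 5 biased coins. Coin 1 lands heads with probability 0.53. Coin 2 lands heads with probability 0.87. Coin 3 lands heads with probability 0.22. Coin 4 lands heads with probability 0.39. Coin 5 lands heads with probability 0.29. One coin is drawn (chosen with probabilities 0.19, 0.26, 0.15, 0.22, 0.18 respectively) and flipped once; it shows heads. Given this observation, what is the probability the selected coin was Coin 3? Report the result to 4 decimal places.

P(heads|C1) = 0.53; P(heads|C2) = 0.87; P(heads|C3) = 0.22; P(heads|C4) = 0.39; P(heads|C5) = 0.29.
Prior × likelihood for each source: 0.19·0.53=0.1007, 0.26·0.87=0.2262, 0.15·0.22=0.03300, 0.22·0.39=0.08580, 0.18·0.29=0.05220. Summing gives P(heads) = 0.49790.
P(Coin 3 | heads) = 0.03300 / 0.49790 = 0.0663.

Posterior probability ≈ 0.0663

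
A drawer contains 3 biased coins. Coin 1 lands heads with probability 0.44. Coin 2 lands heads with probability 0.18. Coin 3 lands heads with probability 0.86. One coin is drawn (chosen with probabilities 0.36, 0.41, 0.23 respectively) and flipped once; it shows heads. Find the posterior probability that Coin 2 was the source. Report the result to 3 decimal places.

Posterior probability ≈ 0.172

Tabulate prior·likelihood by source: [1] prior 0.36, lik 0.44, product 0.1584; [2] prior 0.41, lik 0.18, product 0.07380; [3] prior 0.23, lik 0.86, product 0.1978.
Normalizing constant = 0.43000; the posterior for Coin 2 is its product over the sum, 0.07380/0.43000 = 0.172.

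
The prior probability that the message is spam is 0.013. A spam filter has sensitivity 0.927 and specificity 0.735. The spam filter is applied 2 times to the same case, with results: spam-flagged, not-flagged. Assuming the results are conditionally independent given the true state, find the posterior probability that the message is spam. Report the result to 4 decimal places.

Let H be the event that the message is spam; start with P(H) = 0.013. P('spam-flagged'|H) = 0.927, P('spam-flagged'|¬H) = 0.265.
Update on result 1 ('spam-flagged'): P(H) ← 0.927·0.0130 / (0.927·0.0130 + 0.265·0.9870) = 0.012051/0.27361 = 0.0440.
Update on result 2 ('not-flagged'): P(H) ← 0.073·0.0440 / (0.073·0.0440 + 0.735·0.9560) = 0.0032153/0.70584 = 0.0046.

Posterior P(H) ≈ 0.0046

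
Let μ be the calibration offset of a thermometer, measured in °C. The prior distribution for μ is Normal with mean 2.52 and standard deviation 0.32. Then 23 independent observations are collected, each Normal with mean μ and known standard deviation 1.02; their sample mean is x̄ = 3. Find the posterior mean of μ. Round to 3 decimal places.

Posterior mean ≈ 2.853

With known σ, the Normal prior is conjugate. Weight on the data is w = (n/σ²)/(n/σ² + 1/τ₀²) = 22.1069/(22.1069+9.76562) = 0.69360.
Posterior mean = w·x̄ + (1−w)·μ₀ = 0.69360·3 + 0.30640·2.52 = 2.853.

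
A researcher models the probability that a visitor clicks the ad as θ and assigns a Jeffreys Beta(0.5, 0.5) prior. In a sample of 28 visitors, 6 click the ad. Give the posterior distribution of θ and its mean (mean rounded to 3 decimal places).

Posterior: Beta(6.5, 22.5); mean ≈ 0.224

The binomial likelihood is conjugate to the Beta prior: with 6 successes and 22 failures, the posterior is Beta(0.5+6, 0.5+22) = Beta(6.5, 22.5).
Posterior mean = α/(α+β) = 6.5/29 = 0.224.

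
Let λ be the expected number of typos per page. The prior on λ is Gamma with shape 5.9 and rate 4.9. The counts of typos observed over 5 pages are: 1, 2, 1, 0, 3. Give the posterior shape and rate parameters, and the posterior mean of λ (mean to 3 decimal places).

Total count ∑xᵢ = 7 over n = 5 pages.
Gamma is conjugate to the Poisson likelihood: posterior is Gamma(shape = 5.9+7 = 12.9, rate = 4.9+5 = 9.9).
Posterior mean = shape/rate = 12.9/9.9 = 1.303.

Posterior: Gamma(shape=12.9, rate=9.9); mean ≈ 1.303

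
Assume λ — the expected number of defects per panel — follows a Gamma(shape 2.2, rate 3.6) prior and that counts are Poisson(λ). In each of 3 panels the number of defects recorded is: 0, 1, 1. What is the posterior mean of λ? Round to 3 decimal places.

Posterior mean ≈ 0.636

Total count ∑xᵢ = 2 over n = 3 panels.
Gamma is conjugate to the Poisson likelihood: posterior is Gamma(shape = 2.2+2 = 4.2, rate = 3.6+3 = 6.6).
E[λ | data] = 4.2/6.6 = 0.636.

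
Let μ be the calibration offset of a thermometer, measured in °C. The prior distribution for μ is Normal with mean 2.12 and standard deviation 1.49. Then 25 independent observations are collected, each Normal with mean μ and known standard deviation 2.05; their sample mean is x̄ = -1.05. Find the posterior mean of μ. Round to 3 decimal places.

With known σ, the Normal prior is conjugate. Weight on the data is w = (n/σ²)/(n/σ² + 1/τ₀²) = 5.94884/(5.94884+0.450430) = 0.92961.
Posterior mean = w·x̄ + (1−w)·μ₀ = 0.92961·-1.05 + 0.070388·2.12 = -0.827.

Posterior mean ≈ -0.827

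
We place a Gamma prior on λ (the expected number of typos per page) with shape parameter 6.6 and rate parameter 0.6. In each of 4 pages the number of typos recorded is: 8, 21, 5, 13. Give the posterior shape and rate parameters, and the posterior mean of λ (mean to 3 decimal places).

Total count ∑xᵢ = 47 over n = 4 pages.
Gamma is conjugate to the Poisson likelihood: posterior is Gamma(shape = 6.6+47 = 53.6, rate = 0.6+4 = 4.6).
E[λ | data] = 53.6/4.6 = 11.652.

Posterior: Gamma(shape=53.6, rate=4.6); mean ≈ 11.652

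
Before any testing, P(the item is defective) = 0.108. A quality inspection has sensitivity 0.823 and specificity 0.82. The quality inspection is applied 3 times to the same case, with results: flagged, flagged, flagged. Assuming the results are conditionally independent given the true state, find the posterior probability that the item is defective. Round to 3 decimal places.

Let H be the event that the item is defective; start with P(H) = 0.108. P('flagged'|H) = 0.823, P('flagged'|¬H) = 0.18.
Update on result 1 ('flagged'): P(H) ← 0.823·0.1080 / (0.823·0.1080 + 0.18·0.8920) = 0.088884/0.24944 = 0.3563.
Update on result 2 ('flagged'): P(H) ← 0.823·0.3563 / (0.823·0.3563 + 0.18·0.6437) = 0.29326/0.40912 = 0.7168.
Update on result 3 ('flagged'): P(H) ← 0.823·0.7168 / (0.823·0.7168 + 0.18·0.2832) = 0.58993/0.64091 = 0.9205.

Posterior P(H) ≈ 0.920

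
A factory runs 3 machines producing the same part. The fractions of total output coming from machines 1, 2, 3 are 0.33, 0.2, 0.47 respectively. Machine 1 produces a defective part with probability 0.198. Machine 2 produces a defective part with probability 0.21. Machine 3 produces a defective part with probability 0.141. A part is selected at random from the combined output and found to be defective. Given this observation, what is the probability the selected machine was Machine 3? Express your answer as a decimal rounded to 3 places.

Posterior probability ≈ 0.382

P(defective|M1) = 0.198; P(defective|M2) = 0.21; P(defective|M3) = 0.141.
Prior × likelihood for each source: 0.33·0.198=0.06534, 0.2·0.21=0.04200, 0.47·0.141=0.06627. Summing gives P(defective) = 0.17361.
P(Machine 3 | defective) = 0.06627 / 0.17361 = 0.382.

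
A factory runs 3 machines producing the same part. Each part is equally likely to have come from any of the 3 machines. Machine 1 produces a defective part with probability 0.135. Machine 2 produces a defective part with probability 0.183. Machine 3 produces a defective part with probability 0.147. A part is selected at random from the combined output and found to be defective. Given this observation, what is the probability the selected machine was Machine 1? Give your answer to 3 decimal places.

P(defective|M1) = 0.135; P(defective|M2) = 0.183; P(defective|M3) = 0.147.
Prior × likelihood for each source: 0.333333·0.135=0.04500, 0.333333·0.183=0.06100, 0.333333·0.147=0.04900. Summing gives P(defective) = 0.15500.
P(Machine 1 | defective) = 0.04500 / 0.15500 = 0.290.

Posterior probability ≈ 0.290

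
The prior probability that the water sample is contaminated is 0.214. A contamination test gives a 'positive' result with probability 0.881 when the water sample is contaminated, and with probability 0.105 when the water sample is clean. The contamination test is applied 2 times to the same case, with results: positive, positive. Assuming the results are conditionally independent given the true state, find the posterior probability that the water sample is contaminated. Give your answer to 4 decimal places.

Let H be the event that the water sample is contaminated; start with P(H) = 0.214. P('positive'|H) = 0.881, P('positive'|¬H) = 0.105.
Update on result 1 ('positive'): P(H) ← 0.881·0.2140 / (0.881·0.2140 + 0.105·0.7860) = 0.18853/0.27106 = 0.6955.
Update on result 2 ('positive'): P(H) ← 0.881·0.6955 / (0.881·0.6955 + 0.105·0.3045) = 0.61276/0.64473 = 0.9504.

Posterior P(H) ≈ 0.9504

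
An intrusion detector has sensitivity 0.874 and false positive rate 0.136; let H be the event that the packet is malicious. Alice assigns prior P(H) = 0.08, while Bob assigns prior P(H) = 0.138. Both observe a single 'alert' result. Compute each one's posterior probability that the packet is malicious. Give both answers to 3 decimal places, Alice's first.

Alice: 0.358; Bob: 0.507

The likelihood ratio for an 'alert' result is 0.874/0.136 = 6.4265.
Alice: prior odds 0.08/0.92 = 0.086957; posterior odds 0.55882; posterior probability 0.358.
Bob: prior odds 0.138/0.862 = 0.16009; posterior odds 1.0288; posterior probability 0.507.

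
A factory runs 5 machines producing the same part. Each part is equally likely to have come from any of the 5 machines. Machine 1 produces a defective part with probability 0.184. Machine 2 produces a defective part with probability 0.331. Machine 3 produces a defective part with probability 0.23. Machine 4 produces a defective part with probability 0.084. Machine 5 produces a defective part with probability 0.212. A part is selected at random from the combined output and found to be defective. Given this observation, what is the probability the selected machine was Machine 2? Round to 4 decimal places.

Tabulate prior·likelihood by source: [1] prior 0.2, lik 0.184, product 0.03680; [2] prior 0.2, lik 0.331, product 0.06620; [3] prior 0.2, lik 0.23, product 0.04600; [4] prior 0.2, lik 0.084, product 0.01680; [5] prior 0.2, lik 0.212, product 0.04240.
Normalizing constant = 0.20820; the posterior for Machine 2 is its product over the sum, 0.06620/0.20820 = 0.3180.

Posterior probability ≈ 0.3180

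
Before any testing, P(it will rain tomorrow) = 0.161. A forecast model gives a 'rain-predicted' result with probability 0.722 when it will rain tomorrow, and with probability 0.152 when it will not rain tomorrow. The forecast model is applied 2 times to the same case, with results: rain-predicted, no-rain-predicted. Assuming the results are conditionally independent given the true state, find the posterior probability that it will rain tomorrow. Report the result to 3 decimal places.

Posterior P(H) ≈ 0.230

Let H be the event that it will rain tomorrow; start with P(H) = 0.161. P('rain-predicted'|H) = 0.722, P('rain-predicted'|¬H) = 0.152.
Update on result 1 ('rain-predicted'): P(H) ← 0.722·0.1610 / (0.722·0.1610 + 0.152·0.8390) = 0.11624/0.24377 = 0.4769.
Update on result 2 ('no-rain-predicted'): P(H) ← 0.278·0.4769 / (0.278·0.4769 + 0.848·0.5231) = 0.13256/0.57619 = 0.2301.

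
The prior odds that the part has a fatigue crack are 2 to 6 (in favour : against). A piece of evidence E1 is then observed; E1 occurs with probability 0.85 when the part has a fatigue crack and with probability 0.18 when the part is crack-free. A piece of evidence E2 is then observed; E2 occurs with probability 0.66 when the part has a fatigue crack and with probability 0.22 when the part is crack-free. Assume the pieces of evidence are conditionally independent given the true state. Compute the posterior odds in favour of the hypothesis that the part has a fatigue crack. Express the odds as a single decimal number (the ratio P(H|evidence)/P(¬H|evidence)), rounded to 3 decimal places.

Posterior odds ≈ 4.722

Prior odds = 2/6 = 0.33333. In log-odds, ln(0.33333) = -1.0986.
Add log likelihood ratios: ln(4.7222) + ln(3.0000) = 2.6509.
Posterior log-odds = 1.5523, so posterior odds = exp(1.5523) = 4.7222.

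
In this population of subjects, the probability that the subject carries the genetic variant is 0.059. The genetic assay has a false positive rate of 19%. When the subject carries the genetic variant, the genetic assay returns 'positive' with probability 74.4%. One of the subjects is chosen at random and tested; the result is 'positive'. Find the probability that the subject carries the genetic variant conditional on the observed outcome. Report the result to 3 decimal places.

P(H | E) ≈ 0.197

Write H for 'the subject carries the genetic variant'. Prior odds H:¬H = 0.059/0.941 = 0.062699. For the 'positive' outcome, the likelihood ratio is 0.744/0.19 = 3.9158.
Posterior odds = 0.062699 × 3.9158 = 0.24552, so P(H|E) = 0.24552/(1+0.24552) = 0.197.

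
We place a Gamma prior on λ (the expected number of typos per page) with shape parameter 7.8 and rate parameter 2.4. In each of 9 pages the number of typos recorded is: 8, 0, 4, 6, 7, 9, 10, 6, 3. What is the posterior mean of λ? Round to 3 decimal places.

The Poisson likelihood adds the total count to the shape and the number of exposure periods to the rate. Here ∑xᵢ = 53 and n = 9, so shape 7.8→60.8 and rate 2.4→11.4.
E[λ | data] = 60.8/11.4 = 5.333.

Posterior mean ≈ 5.333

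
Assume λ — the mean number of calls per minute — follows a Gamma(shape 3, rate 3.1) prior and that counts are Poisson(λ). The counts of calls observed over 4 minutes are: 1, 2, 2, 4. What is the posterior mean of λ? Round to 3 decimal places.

Posterior mean ≈ 1.690

The Poisson likelihood adds the total count to the shape and the number of exposure periods to the rate. Here ∑xᵢ = 9 and n = 4, so shape 3→12 and rate 3.1→7.1.
Posterior mean = shape/rate = 12/7.1 = 1.690.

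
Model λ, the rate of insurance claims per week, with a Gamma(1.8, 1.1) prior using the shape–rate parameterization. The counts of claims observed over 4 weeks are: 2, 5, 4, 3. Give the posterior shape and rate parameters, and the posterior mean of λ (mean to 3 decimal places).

Posterior: Gamma(shape=15.8, rate=5.1); mean ≈ 3.098

Total count ∑xᵢ = 14 over n = 4 weeks.
Gamma is conjugate to the Poisson likelihood: posterior is Gamma(shape = 1.8+14 = 15.8, rate = 1.1+4 = 5.1).
E[λ | data] = 15.8/5.1 = 3.098.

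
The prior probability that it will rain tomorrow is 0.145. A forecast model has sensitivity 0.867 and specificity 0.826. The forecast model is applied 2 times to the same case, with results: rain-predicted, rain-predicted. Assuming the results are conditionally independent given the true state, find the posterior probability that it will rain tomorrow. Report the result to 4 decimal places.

With H the event that it will rain tomorrow, the joint likelihood of the observed sequence is P(data|H) = 0.867·0.867 = 0.75169 and P(data|¬H) = 0.174·0.174 = 0.030276.
Bayes: P(H|data) = 0.145·0.75169 / (0.145·0.75169 + 0.855·0.030276) = 0.10899/0.13488 = 0.8081.

Posterior P(H) ≈ 0.8081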